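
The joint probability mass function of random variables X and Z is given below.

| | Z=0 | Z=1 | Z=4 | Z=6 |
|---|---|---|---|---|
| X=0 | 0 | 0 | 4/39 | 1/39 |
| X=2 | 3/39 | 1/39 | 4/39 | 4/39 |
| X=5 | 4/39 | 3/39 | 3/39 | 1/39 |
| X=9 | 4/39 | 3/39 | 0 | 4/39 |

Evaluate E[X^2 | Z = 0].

P(Z = 0) = 11/39.
Summing X^2·P(X=x,Z=y) over the conditioning event gives 436/39.
E[X^2 | Z = 0] = (436/39) / (11/39) = 436/11.

436/11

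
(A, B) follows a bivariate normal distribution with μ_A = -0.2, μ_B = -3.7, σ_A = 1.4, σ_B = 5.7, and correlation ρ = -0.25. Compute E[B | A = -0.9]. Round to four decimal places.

For a bivariate normal, E[B | A=x] = μ_B + ρ·(σ_B/σ_A)·(x − μ_A).
E[B | A=-0.9] = -3.7 + (-0.25)·(5.7/1.4)·(-0.9 − (-0.2)) = -3.7 + (-1.0179)·(-0.7) = -2.9875.

-2.9875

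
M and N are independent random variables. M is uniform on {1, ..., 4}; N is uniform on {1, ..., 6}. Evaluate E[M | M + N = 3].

Outcomes with M + N = 3: (1,2), (2,1), each with probability 1/24.
E[M | M + N = 3] = (1 + 2) / 2 = 3/2.

3/2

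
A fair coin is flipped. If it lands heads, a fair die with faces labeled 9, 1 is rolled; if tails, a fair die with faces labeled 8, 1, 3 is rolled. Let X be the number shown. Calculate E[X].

9/2

E[X | heads] = (9+1)/2 = 5.
E[X | tails] = (8+1+3)/3 = 4.
By the law of total expectation,
E[X] = (1/2)·(5) + (1/2)·(4) = 9/2.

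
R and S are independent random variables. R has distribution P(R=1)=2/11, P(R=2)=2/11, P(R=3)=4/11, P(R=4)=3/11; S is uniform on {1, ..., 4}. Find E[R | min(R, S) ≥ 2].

P(min(R, S) ≥ 2) = 27/44.
Summing R·P(x,y) over outcomes with min(R, S) ≥ 2 gives 21/11.
E[R | min(R, S) ≥ 2] = (21/11) / (27/44) = 28/9.

28/9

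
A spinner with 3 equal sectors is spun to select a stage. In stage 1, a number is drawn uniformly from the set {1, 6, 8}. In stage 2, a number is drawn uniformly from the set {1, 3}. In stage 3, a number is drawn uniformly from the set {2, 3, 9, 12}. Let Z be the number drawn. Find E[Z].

E[Z | stage 1] = (1+6+8)/3 = 5.
E[Z | stage 2] = (1+3)/2 = 2.
E[Z | stage 3] = (2+3+9+12)/4 = 13/2.
E[Z] = (1/3)·(5) + (1/3)·(2) + (1/3)·(13/2) = 9/2.

9/2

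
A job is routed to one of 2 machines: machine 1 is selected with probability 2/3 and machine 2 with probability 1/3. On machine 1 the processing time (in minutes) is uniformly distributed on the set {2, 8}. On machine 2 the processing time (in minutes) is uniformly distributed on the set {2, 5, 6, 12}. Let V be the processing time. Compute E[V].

65/12

E[V | machine 1] = (2+8)/2 = 5.
E[V | machine 2] = (2+5+6+12)/4 = 25/4.
E[V] = (2/3)·(5) + (1/3)·(25/4) = 65/12.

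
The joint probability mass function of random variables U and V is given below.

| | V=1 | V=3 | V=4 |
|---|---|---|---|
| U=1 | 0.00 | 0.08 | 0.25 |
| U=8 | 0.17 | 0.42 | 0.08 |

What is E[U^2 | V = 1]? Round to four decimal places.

64.0000

P(V = 1) = 0.17.
Σ U^2·P over the event = 64·(0.17) = 10.88.
E[U^2 | V = 1] = (10.88) / (0.17) = 64.0000.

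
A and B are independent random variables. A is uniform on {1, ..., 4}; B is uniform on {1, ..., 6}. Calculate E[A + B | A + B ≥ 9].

28/3

Outcomes with A + B ≥ 9: (3,6), (4,5), (4,6), each with probability 1/24.
E[A + B | A + B ≥ 9] = (9 + 9 + 10) / 3 = 28/3.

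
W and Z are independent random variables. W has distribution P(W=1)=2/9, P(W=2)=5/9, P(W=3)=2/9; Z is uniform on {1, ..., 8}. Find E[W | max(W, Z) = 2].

P(max(W, Z) = 2) = 1/6.
Summing W·P(x,y) over outcomes with max(W, Z) = 2 gives 11/36.
E[W | max(W, Z) = 2] = (11/36) / (1/6) = 11/6.

11/6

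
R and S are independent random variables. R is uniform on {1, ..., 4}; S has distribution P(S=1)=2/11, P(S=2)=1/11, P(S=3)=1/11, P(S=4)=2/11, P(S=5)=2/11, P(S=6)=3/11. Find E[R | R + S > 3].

P(R + S > 3) = 39/44.
Summing R·P(x,y) over outcomes with R + S > 3 gives 103/44.
E[R | R + S > 3] = (103/44) / (39/44) = 103/39.

103/39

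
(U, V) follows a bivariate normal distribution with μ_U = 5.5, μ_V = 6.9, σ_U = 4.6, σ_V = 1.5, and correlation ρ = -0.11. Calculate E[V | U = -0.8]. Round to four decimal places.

E[V | U=x] = μ_V + ρ(σ_V/σ_U)(x − μ_U) for jointly normal variables.
E[V | U=-0.8] = 6.9 + (-0.11)·(1.5/4.6)·(-0.8 − (5.5)) = 6.9 + (-0.03587)·(-6.3) = 7.1260.

7.1260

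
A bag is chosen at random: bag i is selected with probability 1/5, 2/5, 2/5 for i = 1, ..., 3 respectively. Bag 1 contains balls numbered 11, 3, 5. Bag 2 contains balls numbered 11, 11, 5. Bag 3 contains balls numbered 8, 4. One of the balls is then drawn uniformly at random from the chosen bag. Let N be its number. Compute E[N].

109/15

E[N | bag 1] = (11+3+5)/3 = 19/3.
E[N | bag 2] = (11+11+5)/3 = 9.
E[N | bag 3] = (8+4)/2 = 6.
By the law of total expectation,
E[N] = (1/5)·(19/3) + (2/5)·(9) + (2/5)·(6) = 109/15.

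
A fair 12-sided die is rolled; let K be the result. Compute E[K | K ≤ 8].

Given K ≤ 8, K is equally likely to be any of {1, 2, 3, 4, 5, 6, 7, 8}.
E[K | K ≤ 8] = (1 + 2 + 3 + 4 + 5 + 6 + 7 + 8) / 8 = 9/2.

9/2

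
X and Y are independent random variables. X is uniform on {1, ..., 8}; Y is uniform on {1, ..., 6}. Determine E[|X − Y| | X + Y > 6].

P(X + Y > 6) = 11/16.
Summing |X−Y|·P(x,y) over outcomes with X + Y > 6 gives 23/12.
E[|X − Y| | X + Y > 6] = (23/12) / (11/16) = 92/33.

92/33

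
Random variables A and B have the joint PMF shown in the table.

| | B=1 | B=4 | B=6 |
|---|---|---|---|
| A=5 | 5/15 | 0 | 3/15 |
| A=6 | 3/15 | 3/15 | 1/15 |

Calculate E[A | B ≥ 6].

P(B ≥ 6) = 4/15.
Summing A·P(A=x,B=y) over the conditioning event gives 7/5.
E[A | B ≥ 6] = (7/5) / (4/15) = 21/4.

21/4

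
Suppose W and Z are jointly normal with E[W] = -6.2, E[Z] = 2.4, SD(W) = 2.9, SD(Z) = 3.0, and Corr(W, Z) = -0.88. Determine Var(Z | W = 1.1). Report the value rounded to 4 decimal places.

For a bivariate normal, Var(Z | W=x) = σ_Z²(1 − ρ²).
Var(Z | W=1.1) = (3.0)²·(1 − (-0.88)²) = 9·0.2256 = 2.0304.

2.0304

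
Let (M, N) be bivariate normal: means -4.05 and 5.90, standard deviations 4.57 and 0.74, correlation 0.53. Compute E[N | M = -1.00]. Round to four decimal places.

E[N | M=x] = μ_N + ρ(σ_N/σ_M)(x − μ_M) for jointly normal variables.
E[N | M=-1.00] = 5.90 + (0.53)·(0.74/4.57)·(-1.00 − (-4.05)) = 5.90 + (0.085821)·(3.05) = 6.1618.

6.1618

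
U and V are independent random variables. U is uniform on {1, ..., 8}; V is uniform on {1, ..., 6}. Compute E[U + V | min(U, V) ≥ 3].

P(min(U, V) ≥ 3) = 1/2.
Summing (U+V)·P(x,y) over outcomes with min(U, V) ≥ 3 gives 5.
E[U + V | min(U, V) ≥ 3] = (5) / (1/2) = 10.

10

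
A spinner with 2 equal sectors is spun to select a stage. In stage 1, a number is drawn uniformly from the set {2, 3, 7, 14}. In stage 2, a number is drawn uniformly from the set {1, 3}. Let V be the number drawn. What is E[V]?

17/4

E[V | stage 1] = (2+3+7+14)/4 = 13/2.
E[V | stage 2] = (1+3)/2 = 2.
E[V] = (1/2)·(13/2) + (1/2)·(2) = 17/4.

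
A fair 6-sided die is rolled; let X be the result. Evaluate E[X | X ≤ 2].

Given X ≤ 2, X is equally likely to be any of {1, 2}.
E[X | X ≤ 2] = (1 + 2) / 2 = 3/2.

3/2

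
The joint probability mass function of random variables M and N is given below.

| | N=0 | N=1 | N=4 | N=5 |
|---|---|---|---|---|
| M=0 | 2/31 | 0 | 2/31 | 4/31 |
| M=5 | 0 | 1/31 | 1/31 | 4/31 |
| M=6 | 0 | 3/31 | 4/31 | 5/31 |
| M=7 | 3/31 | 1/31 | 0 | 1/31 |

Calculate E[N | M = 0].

P(M = 0) = 8/31.
Σ N·P over the event = 0·(2/31) + 4·(2/31) + 5·(4/31) = 28/31.
E[N | M = 0] = (28/31) / (8/31) = 7/2.

7/2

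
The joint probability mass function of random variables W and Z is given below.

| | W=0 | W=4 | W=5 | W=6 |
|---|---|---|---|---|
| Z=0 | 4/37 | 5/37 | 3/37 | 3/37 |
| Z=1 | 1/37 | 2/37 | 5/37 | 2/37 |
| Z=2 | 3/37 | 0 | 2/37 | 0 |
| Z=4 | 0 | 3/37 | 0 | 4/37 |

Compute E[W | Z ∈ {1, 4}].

P(Z ∈ {1, 4}) = 17/37.
Σ W·P over the event = 0·(1/37) + 4·(2/37) + 4·(3/37) + 5·(5/37) + 6·(2/37) + 6·(4/37) = 81/37.
E[W | Z ∈ {1, 4}] = (81/37) / (17/37) = 81/17.

81/17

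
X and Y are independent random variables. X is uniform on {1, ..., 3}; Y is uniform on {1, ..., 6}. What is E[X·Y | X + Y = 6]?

P(X + Y = 6) = 1/6.
Summing XY·P(x,y) over outcomes with X + Y = 6 gives 11/9.
E[X·Y | X + Y = 6] = (11/9) / (1/6) = 22/3.

22/3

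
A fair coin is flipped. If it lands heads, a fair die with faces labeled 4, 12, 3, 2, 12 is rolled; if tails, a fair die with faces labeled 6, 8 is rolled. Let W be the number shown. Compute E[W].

E[W | heads] = (4+12+3+2+12)/5 = 33/5.
E[W | tails] = (6+8)/2 = 7.
By the law of total expectation,
E[W] = (1/2)·(33/5) + (1/2)·(7) = 34/5.

34/5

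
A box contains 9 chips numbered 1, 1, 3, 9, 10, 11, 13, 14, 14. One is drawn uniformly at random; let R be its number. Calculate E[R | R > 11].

41/3

P(R > 11) = 1/3.
Σ over the event: 13·1/9 + 14·2/9 = 41/9.
E[R | R > 11] = (41/9) / (1/3) = 41/3.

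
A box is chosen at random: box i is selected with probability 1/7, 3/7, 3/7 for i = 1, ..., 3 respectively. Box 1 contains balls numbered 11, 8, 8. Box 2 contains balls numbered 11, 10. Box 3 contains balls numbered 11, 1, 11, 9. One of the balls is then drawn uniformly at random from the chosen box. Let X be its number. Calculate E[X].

129/14

E[X | box 1] = (11+8+8)/3 = 9.
E[X | box 2] = (11+10)/2 = 21/2.
E[X | box 3] = (11+1+11+9)/4 = 8.
E[X] = (1/7)·(9) + (3/7)·(21/2) + (3/7)·(8) = 129/14.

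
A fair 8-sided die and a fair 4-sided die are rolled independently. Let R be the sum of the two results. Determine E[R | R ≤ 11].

P(R ≤ 11) = 31/32.
E[R | R ≤ 11] = (53/8) / (31/32) = 212/31.

212/31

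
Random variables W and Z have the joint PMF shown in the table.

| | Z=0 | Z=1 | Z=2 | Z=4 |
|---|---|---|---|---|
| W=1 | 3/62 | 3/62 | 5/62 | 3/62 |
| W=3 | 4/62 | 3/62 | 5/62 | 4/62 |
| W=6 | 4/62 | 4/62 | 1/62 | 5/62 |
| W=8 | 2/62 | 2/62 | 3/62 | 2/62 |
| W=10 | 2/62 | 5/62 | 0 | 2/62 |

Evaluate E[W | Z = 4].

81/16

P(Z = 4) = 8/31.
Σ W·P over the event = 1·(3/62) + 3·(4/62) + 6·(5/62) + 8·(2/62) + 10·(2/62) = 81/62.
E[W | Z = 4] = (81/62) / (8/31) = 81/16.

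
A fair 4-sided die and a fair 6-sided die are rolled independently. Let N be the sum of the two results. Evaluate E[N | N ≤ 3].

8/3

P(N ≤ 3) = 1/8.
Σ over the event: 2·1/24 + 3·1/12 = 1/3.
E[N | N ≤ 3] = (1/3) / (1/8) = 8/3.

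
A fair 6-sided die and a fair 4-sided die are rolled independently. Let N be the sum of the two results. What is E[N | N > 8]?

P(N > 8) = 1/8.
Σ over the event: 9·1/12 + 10·1/24 = 7/6.
E[N | N > 8] = (7/6) / (1/8) = 28/3.

28/3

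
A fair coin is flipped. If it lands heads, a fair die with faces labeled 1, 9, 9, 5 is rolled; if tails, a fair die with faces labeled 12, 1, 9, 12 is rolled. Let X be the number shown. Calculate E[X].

29/4

E[X | heads] = (1+9+9+5)/4 = 6.
E[X | tails] = (12+1+9+12)/4 = 17/2.
By the law of total expectation,
E[X] = (1/2)·(6) + (1/2)·(17/2) = 29/4.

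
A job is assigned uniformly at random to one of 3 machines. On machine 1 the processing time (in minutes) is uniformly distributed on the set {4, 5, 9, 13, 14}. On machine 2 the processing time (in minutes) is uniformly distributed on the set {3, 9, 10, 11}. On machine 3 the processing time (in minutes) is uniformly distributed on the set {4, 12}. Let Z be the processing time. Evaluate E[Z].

E[Z | machine 1] = (4+5+9+13+14)/5 = 9.
E[Z | machine 2] = (3+9+10+11)/4 = 33/4.
E[Z | machine 3] = (4+12)/2 = 8.
By the law of total expectation,
E[Z] = (1/3)·(9) + (1/3)·(33/4) + (1/3)·(8) = 101/12.

101/12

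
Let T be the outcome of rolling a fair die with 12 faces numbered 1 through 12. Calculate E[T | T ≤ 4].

Given T ≤ 4, T is equally likely to be any of {1, 2, 3, 4}.
E[T | T ≤ 4] = (1 + 2 + 3 + 4) / 4 = 5/2.

5/2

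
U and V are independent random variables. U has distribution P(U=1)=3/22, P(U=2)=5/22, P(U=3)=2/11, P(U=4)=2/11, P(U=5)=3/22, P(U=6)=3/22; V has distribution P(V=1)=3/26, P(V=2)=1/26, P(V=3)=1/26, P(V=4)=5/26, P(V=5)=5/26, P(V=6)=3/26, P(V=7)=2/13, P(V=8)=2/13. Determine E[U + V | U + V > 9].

P(U + V > 9) = 207/572.
Summing (U+V)·P(x,y) over outcomes with U + V > 9 gives 580/143.
E[U + V | U + V > 9] = (580/143) / (207/572) = 2320/207.

2320/207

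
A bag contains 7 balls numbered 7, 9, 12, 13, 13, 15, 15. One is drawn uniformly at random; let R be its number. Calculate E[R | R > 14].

15

P(R > 14) = 2/7.
Σ over the event: 15·2/7 = 30/7.
E[R | R > 14] = (30/7) / (2/7) = 15.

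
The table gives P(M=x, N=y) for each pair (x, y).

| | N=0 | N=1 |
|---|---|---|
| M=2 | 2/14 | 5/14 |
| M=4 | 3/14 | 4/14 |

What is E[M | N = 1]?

26/9

P(N = 1) = 9/14.
Σ M·P over the event = 2·(5/14) + 4·(4/14) = 13/7.
E[M | N = 1] = (13/7) / (9/14) = 26/9.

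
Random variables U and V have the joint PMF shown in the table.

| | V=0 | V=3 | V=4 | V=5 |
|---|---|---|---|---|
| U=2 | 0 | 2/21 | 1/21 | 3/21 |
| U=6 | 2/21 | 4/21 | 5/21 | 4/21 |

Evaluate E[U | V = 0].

P(V = 0) = 2/21.
Σ U·P over the event = 6·(2/21) = 4/7.
E[U | V = 0] = (4/7) / (2/21) = 6.

6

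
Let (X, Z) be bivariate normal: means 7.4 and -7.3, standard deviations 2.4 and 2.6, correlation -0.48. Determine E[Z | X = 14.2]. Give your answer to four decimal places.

E[Z | X=x] = μ_Z + ρ(σ_Z/σ_X)(x − μ_X) for jointly normal variables.
E[Z | X=14.2] = -7.3 + (-0.48)·(2.6/2.4)·(14.2 − (7.4)) = -7.3 + (-0.52)·(6.8) = -10.8360.

-10.8360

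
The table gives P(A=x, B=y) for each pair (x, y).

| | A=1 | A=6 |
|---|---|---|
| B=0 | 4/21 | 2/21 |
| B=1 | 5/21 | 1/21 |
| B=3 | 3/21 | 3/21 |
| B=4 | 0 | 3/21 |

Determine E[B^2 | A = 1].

8/3

P(A = 1) = 4/7.
Σ B^2·P over the event = 0·(4/21) + 1·(5/21) + 9·(3/21) = 32/21.
E[B^2 | A = 1] = (32/21) / (4/7) = 8/3.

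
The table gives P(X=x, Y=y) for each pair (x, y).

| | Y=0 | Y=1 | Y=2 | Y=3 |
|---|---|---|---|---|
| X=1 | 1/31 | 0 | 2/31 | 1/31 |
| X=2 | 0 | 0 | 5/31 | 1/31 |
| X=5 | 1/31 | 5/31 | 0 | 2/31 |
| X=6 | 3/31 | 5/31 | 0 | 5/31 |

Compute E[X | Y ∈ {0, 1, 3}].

P(Y ∈ {0, 1, 3}) = 24/31.
Summing X·P(X=x,Y=y) over the conditioning event gives 122/31.
E[X | Y ∈ {0, 1, 3}] = (122/31) / (24/31) = 61/12.

61/12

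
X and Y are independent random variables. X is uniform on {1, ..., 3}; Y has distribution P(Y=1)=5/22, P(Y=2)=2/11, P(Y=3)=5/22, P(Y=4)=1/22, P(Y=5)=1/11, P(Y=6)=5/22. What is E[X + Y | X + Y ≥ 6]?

205/28

P(X + Y ≥ 6) = 14/33.
Summing (X+Y)·P(x,y) over outcomes with X + Y ≥ 6 gives 205/66.
E[X + Y | X + Y ≥ 6] = (205/66) / (14/33) = 205/28.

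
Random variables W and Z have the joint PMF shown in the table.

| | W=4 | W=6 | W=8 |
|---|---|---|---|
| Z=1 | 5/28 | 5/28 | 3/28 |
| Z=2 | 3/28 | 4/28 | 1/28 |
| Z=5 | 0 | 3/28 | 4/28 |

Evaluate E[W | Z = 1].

74/13

P(Z = 1) = 13/28.
Σ W·P over the event = 4·(5/28) + 6·(5/28) + 8·(3/28) = 37/14.
E[W | Z = 1] = (37/14) / (13/28) = 74/13.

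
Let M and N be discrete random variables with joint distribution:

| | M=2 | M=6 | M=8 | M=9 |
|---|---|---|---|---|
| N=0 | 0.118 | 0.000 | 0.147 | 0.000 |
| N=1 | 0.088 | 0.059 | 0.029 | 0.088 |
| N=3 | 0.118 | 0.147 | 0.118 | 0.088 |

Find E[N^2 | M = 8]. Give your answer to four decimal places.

3.7109

P(M = 8) = 0.294.
Σ N^2·P over the event = 0·(0.147) + 1·(0.029) + 9·(0.118) = 1.091.
E[N^2 | M = 8] = (1.091) / (0.294) = 3.7109.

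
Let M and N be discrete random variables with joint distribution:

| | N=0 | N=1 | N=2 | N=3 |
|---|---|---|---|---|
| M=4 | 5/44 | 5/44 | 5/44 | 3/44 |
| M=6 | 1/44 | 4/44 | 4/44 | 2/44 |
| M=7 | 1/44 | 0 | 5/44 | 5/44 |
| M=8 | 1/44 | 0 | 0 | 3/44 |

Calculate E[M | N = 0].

P(N = 0) = 2/11.
Σ M·P over the event = 4·(5/44) + 6·(1/44) + 7·(1/44) + 8·(1/44) = 41/44.
E[M | N = 0] = (41/44) / (2/11) = 41/8.

41/8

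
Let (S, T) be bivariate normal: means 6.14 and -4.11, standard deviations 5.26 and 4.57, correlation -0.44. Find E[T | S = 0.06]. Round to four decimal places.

-1.7857

E[T | S=x] = μ_T + ρ(σ_T/σ_S)(x − μ_S) for jointly normal variables.
E[T | S=0.06] = -4.11 + (-0.44)·(4.57/5.26)·(0.06 − (6.14)) = -4.11 + (-0.38228)·(-6.08) = -1.7857.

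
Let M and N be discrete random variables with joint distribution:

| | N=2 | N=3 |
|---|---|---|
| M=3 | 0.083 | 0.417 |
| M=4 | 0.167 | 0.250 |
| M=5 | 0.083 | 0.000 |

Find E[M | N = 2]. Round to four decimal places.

4.0000

P(N = 2) = 0.333.
Σ M·P over the event = 3·(0.083) + 4·(0.167) + 5·(0.083) = 1.332.
E[M | N = 2] = (1.332) / (0.333) = 4.0000.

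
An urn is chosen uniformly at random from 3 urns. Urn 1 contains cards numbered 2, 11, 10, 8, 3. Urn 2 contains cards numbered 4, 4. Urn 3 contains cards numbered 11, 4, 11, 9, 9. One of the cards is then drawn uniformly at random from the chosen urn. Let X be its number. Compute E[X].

98/15

E[X | urn 1] = (2+11+10+8+3)/5 = 34/5.
E[X | urn 2] = (4+4)/2 = 4.
E[X | urn 3] = (11+4+11+9+9)/5 = 44/5.
E[X] = (1/3)·(34/5) + (1/3)·(4) + (1/3)·(44/5) = 98/15.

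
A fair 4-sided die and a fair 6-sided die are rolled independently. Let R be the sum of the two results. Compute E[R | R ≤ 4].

P(R ≤ 4) = 1/4.
Σ over the event: 2·1/24 + 3·1/12 + 4·1/8 = 5/6.
E[R | R ≤ 4] = (5/6) / (1/4) = 10/3.

10/3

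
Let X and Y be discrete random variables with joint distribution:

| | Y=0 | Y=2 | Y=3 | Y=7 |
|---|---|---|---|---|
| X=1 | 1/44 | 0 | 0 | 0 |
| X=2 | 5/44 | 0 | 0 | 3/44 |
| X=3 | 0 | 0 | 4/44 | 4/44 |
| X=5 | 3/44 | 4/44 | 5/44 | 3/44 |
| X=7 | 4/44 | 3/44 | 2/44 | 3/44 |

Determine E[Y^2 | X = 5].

P(X = 5) = 15/44.
Σ Y^2·P over the event = 0·(3/44) + 4·(4/44) + 9·(5/44) + 49·(3/44) = 52/11.
E[Y^2 | X = 5] = (52/11) / (15/44) = 208/15.

208/15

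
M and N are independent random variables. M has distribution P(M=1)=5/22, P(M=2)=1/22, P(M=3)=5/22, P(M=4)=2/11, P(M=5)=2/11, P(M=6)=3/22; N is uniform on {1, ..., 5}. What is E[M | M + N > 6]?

125/27

P(M + N > 6) = 27/55.
Summing M·P(x,y) over outcomes with M + N > 6 gives 25/11.
E[M | M + N > 6] = (25/11) / (27/55) = 125/27.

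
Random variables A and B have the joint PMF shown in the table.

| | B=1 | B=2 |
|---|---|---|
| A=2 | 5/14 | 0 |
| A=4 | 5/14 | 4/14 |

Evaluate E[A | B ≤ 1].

3

P(B ≤ 1) = 5/7.
Σ A·P over the event = 2·(5/14) + 4·(5/14) = 15/7.
E[A | B ≤ 1] = (15/7) / (5/7) = 3.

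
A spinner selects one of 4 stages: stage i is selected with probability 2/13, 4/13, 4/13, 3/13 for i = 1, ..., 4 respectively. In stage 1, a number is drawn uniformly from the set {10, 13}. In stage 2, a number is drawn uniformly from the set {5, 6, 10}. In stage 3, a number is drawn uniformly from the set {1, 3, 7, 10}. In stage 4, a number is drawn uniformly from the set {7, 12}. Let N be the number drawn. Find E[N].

201/26

E[N | stage 1] = (10+13)/2 = 23/2.
E[N | stage 2] = (5+6+10)/3 = 7.
E[N | stage 3] = (1+3+7+10)/4 = 21/4.
E[N | stage 4] = (7+12)/2 = 19/2.
By the law of total expectation,
E[N] = (2/13)·(23/2) + (4/13)·(7) + (4/13)·(21/4) + (3/13)·(19/2) = 201/26.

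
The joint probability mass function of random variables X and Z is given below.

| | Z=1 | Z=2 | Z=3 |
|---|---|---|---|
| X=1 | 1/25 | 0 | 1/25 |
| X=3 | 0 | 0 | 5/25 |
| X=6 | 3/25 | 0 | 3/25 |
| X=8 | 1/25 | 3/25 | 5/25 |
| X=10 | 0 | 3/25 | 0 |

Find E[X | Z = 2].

9

P(Z = 2) = 6/25.
Σ X·P over the event = 8·(3/25) + 10·(3/25) = 54/25.
E[X | Z = 2] = (54/25) / (6/25) = 9.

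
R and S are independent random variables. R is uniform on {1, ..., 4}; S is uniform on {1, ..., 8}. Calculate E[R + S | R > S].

5

Outcomes with R > S: (2,1), (3,1), (3,2), (4,1), (4,2), (4,3), each with probability 1/32.
E[R + S | R > S] = (3 + 4 + 5 + 5 + 6 + 7) / 6 = 5.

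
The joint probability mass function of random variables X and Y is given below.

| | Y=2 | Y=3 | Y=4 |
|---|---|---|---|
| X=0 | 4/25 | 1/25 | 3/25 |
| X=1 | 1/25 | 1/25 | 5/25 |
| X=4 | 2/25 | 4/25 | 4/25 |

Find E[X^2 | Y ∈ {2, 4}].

102/19

P(Y ∈ {2, 4}) = 19/25.
Σ X^2·P over the event = 0·(4/25) + 0·(3/25) + 1·(1/25) + 1·(5/25) + 16·(2/25) + 16·(4/25) = 102/25.
E[X^2 | Y ∈ {2, 4}] = (102/25) / (19/25) = 102/19.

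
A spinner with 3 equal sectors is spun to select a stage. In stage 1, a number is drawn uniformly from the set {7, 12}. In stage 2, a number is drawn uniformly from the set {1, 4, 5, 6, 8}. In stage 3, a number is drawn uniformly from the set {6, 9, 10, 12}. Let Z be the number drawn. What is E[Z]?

E[Z | stage 1] = (7+12)/2 = 19/2.
E[Z | stage 2] = (1+4+5+6+8)/5 = 24/5.
E[Z | stage 3] = (6+9+10+12)/4 = 37/4.
E[Z] = (1/3)·(19/2) + (1/3)·(24/5) + (1/3)·(37/4) = 157/20.

157/20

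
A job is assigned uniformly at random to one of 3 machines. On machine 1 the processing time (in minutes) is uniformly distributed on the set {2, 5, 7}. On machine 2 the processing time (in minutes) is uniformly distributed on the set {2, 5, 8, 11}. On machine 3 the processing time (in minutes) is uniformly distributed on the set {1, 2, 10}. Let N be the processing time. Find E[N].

E[N | machine 1] = (2+5+7)/3 = 14/3.
E[N | machine 2] = (2+5+8+11)/4 = 13/2.
E[N | machine 3] = (1+2+10)/3 = 13/3.
E[N] = (1/3)·(14/3) + (1/3)·(13/2) + (1/3)·(13/3) = 31/6.

31/6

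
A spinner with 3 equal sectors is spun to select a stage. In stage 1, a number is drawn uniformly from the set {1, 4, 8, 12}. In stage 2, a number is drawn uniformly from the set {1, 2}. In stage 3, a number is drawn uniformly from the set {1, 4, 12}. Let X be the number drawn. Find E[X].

E[X | stage 1] = (1+4+8+12)/4 = 25/4.
E[X | stage 2] = (1+2)/2 = 3/2.
E[X | stage 3] = (1+4+12)/3 = 17/3.
E[X] = (1/3)·(25/4) + (1/3)·(3/2) + (1/3)·(17/3) = 161/36.

161/36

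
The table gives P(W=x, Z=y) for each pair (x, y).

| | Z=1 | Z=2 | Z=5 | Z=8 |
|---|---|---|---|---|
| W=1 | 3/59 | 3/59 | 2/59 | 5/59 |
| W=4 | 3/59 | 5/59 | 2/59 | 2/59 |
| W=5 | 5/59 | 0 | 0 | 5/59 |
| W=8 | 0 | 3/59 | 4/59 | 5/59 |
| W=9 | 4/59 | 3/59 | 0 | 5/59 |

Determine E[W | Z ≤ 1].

76/15

P(Z ≤ 1) = 15/59.
Σ W·P over the event = 1·(3/59) + 4·(3/59) + 5·(5/59) + 9·(4/59) = 76/59.
E[W | Z ≤ 1] = (76/59) / (15/59) = 76/15.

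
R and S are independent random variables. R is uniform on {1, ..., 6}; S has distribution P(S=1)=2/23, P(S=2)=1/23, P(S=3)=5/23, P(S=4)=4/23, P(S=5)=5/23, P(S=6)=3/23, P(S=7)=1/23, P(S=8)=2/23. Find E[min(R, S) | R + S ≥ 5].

P(R + S ≥ 5) = 125/138.
Summing min(R,S)·P(x,y) over outcomes with R + S ≥ 5 gives 191/69.
E[min(R, S) | R + S ≥ 5] = (191/69) / (125/138) = 382/125.

382/125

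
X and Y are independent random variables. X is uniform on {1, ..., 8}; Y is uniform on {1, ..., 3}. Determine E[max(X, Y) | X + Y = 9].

Outcomes with X + Y = 9: (6,3), (7,2), (8,1), each with probability 1/24.
E[max(X, Y) | X + Y = 9] = (6 + 7 + 8) / 3 = 7.

7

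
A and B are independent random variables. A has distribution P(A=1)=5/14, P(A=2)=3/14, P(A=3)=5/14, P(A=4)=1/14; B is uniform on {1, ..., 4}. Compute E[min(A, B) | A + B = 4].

P(A + B = 4) = 13/56.
Summing min(A,B)·P(x,y) over outcomes with A + B = 4 gives 2/7.
E[min(A, B) | A + B = 4] = (2/7) / (13/56) = 16/13.

16/13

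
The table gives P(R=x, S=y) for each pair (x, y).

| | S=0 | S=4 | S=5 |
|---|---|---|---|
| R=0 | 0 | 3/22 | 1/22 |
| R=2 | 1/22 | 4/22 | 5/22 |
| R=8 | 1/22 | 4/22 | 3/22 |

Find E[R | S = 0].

5

P(S = 0) = 1/11.
Σ R·P over the event = 2·(1/22) + 8·(1/22) = 5/11.
E[R | S = 0] = (5/11) / (1/11) = 5.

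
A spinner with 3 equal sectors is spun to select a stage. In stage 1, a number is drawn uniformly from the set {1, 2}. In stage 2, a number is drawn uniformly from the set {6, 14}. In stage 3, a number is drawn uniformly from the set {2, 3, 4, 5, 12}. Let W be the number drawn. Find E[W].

E[W | stage 1] = (1+2)/2 = 3/2.
E[W | stage 2] = (6+14)/2 = 10.
E[W | stage 3] = (2+3+4+5+12)/5 = 26/5.
E[W] = (1/3)·(3/2) + (1/3)·(10) + (1/3)·(26/5) = 167/30.

167/30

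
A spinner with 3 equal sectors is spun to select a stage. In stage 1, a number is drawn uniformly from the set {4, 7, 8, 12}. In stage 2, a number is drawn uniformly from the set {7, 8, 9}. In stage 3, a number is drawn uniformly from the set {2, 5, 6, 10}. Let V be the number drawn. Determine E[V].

43/6

E[V | stage 1] = (4+7+8+12)/4 = 31/4.
E[V | stage 2] = (7+8+9)/3 = 8.
E[V | stage 3] = (2+5+6+10)/4 = 23/4.
By the law of total expectation,
E[V] = (1/3)·(31/4) + (1/3)·(8) + (1/3)·(23/4) = 43/6.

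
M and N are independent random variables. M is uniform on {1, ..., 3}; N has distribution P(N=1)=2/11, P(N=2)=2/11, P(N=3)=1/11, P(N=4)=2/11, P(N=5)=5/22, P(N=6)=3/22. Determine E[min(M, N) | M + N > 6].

P(M + N > 6) = 23/66.
Summing min(M,N)·P(x,y) over outcomes with M + N > 6 gives 5/6.
E[min(M, N) | M + N > 6] = (5/6) / (23/66) = 55/23.

55/23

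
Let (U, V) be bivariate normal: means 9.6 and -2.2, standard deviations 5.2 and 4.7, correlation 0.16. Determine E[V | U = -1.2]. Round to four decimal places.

-3.7618

E[V | U=x] = μ_V + ρ(σ_V/σ_U)(x − μ_U) for jointly normal variables.
E[V | U=-1.2] = -2.2 + (0.16)·(4.7/5.2)·(-1.2 − (9.6)) = -2.2 + (0.144615)·(-10.8) = -3.7618.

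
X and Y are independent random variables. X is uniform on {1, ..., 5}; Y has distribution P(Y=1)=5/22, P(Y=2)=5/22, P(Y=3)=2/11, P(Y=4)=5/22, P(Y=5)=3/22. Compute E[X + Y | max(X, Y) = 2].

10/3

P(max(X, Y) = 2) = 3/22.
Summing (X+Y)·P(x,y) over outcomes with max(X, Y) = 2 gives 5/11.
E[X + Y | max(X, Y) = 2] = (5/11) / (3/22) = 10/3.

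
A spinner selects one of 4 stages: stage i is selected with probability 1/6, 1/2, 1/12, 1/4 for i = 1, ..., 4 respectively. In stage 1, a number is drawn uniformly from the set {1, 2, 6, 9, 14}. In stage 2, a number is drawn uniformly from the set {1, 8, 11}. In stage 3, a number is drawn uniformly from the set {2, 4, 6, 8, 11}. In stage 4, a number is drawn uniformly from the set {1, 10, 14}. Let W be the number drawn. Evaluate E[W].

E[W | stage 1] = (1+2+6+9+14)/5 = 32/5.
E[W | stage 2] = (1+8+11)/3 = 20/3.
E[W | stage 3] = (2+4+6+8+11)/5 = 31/5.
E[W | stage 4] = (1+10+14)/3 = 25/3.
E[W] = (1/6)·(32/5) + (1/2)·(20/3) + (1/12)·(31/5) + (1/4)·(25/3) = 7.

7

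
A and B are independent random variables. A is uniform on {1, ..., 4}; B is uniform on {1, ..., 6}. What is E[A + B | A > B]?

5

P(A > B) = 1/4.
Summing (A+B)·P(x,y) over outcomes with A > B gives 5/4.
E[A + B | A > B] = (5/4) / (1/4) = 5.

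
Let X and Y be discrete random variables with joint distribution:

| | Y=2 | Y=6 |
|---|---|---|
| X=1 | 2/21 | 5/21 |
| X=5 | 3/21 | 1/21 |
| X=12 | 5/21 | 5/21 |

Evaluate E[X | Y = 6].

70/11

P(Y = 6) = 11/21.
Σ X·P over the event = 1·(5/21) + 5·(1/21) + 12·(5/21) = 10/3.
E[X | Y = 6] = (10/3) / (11/21) = 70/11.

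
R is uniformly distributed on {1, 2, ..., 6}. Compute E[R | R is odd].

3

Given R is odd, R is equally likely to be any of {1, 3, 5}.
E[R | R is odd] = (1 + 3 + 5) / 3 = 3.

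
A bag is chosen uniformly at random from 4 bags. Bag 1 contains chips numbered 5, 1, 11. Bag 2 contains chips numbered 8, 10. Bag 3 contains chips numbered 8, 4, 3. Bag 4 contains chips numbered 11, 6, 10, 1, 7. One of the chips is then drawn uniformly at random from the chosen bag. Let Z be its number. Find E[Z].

E[Z | bag 1] = (5+1+11)/3 = 17/3.
E[Z | bag 2] = (8+10)/2 = 9.
E[Z | bag 3] = (8+4+3)/3 = 5.
E[Z | bag 4] = (11+6+10+1+7)/5 = 7.
By the law of total expectation,
E[Z] = (1/4)·(17/3) + (1/4)·(9) + (1/4)·(5) + (1/4)·(7) = 20/3.

20/3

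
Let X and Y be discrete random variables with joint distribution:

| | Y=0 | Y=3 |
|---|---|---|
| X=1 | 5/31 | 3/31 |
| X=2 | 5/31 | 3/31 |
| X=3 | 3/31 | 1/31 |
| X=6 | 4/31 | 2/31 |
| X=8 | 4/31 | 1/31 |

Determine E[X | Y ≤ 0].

P(Y ≤ 0) = 21/31.
Σ X·P over the event = 1·(5/31) + 2·(5/31) + 3·(3/31) + 6·(4/31) + 8·(4/31) = 80/31.
E[X | Y ≤ 0] = (80/31) / (21/31) = 80/21.

80/21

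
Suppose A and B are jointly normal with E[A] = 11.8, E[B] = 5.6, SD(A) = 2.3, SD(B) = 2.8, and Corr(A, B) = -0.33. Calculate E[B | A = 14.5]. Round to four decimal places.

For a bivariate normal, E[B | A=x] = μ_B + ρ·(σ_B/σ_A)·(x − μ_A).
E[B | A=14.5] = 5.6 + (-0.33)·(2.8/2.3)·(14.5 − (11.8)) = 5.6 + (-0.40174)·(2.7) = 4.5153.

4.5153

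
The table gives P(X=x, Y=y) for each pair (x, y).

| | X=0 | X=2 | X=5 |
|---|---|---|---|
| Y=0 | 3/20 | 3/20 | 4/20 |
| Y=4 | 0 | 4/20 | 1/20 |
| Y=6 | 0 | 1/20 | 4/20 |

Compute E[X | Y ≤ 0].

P(Y ≤ 0) = 1/2.
Σ X·P over the event = 0·(3/20) + 2·(3/20) + 5·(4/20) = 13/10.
E[X | Y ≤ 0] = (13/10) / (1/2) = 13/5.

13/5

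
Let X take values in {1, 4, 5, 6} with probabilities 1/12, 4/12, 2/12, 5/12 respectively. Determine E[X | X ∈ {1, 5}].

P(X ∈ {1, 5}) = 1/4.
Σ over the event: 1·1/12 + 5·1/6 = 11/12.
E[X | X ∈ {1, 5}] = (11/12) / (1/4) = 11/3.

11/3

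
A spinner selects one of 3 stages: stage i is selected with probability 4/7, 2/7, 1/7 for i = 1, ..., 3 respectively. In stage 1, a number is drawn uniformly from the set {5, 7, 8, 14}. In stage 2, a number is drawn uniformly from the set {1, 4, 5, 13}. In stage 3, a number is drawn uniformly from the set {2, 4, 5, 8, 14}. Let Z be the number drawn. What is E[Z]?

521/70

E[Z | stage 1] = (5+7+8+14)/4 = 17/2.
E[Z | stage 2] = (1+4+5+13)/4 = 23/4.
E[Z | stage 3] = (2+4+5+8+14)/5 = 33/5.
E[Z] = (4/7)·(17/2) + (2/7)·(23/4) + (1/7)·(33/5) = 521/70.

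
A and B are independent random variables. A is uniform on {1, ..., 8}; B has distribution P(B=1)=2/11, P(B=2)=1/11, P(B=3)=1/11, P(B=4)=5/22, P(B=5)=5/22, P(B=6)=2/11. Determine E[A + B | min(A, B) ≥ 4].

153/14

P(min(A, B) ≥ 4) = 35/88.
Summing (A+B)·P(x,y) over outcomes with min(A, B) ≥ 4 gives 765/176.
E[A + B | min(A, B) ≥ 4] = (765/176) / (35/88) = 153/14.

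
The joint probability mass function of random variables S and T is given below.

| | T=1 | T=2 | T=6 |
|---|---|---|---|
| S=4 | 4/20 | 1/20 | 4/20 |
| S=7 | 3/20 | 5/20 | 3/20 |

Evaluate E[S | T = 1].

37/7

P(T = 1) = 7/20.
Σ S·P over the event = 4·(4/20) + 7·(3/20) = 37/20.
E[S | T = 1] = (37/20) / (7/20) = 37/7.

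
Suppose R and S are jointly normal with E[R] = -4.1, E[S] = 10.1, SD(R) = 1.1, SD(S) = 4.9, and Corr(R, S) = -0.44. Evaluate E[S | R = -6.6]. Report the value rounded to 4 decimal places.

15.0000

E[S | R=x] = μ_S + ρ(σ_S/σ_R)(x − μ_R) for jointly normal variables.
E[S | R=-6.6] = 10.1 + (-0.44)·(4.9/1.1)·(-6.6 − (-4.1)) = 10.1 + (-1.96)·(-2.5) = 15.0000.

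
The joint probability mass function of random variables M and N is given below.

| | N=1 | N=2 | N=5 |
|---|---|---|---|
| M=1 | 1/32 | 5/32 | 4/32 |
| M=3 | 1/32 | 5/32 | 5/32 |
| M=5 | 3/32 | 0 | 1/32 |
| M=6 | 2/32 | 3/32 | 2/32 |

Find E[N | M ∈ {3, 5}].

44/15

P(M ∈ {3, 5}) = 15/32.
Σ N·P over the event = 1·(1/32) + 2·(5/32) + 5·(5/32) + 1·(3/32) + 5·(1/32) = 11/8.
E[N | M ∈ {3, 5}] = (11/8) / (15/32) = 44/15.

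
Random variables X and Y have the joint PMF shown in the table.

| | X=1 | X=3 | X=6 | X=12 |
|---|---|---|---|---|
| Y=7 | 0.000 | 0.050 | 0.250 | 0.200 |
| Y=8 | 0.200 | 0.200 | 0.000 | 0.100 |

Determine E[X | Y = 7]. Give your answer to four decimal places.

8.1000

P(Y = 7) = 0.500.
Σ X·P over the event = 3·(0.050) + 6·(0.250) + 12·(0.200) = 4.050.
E[X | Y = 7] = (4.050) / (0.500) = 8.1000.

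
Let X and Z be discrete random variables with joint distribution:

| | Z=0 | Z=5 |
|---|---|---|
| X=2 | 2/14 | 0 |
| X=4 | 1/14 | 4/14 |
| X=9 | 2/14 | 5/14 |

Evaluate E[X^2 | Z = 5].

469/9

P(Z = 5) = 9/14.
Σ X^2·P over the event = 16·(4/14) + 81·(5/14) = 67/2.
E[X^2 | Z = 5] = (67/2) / (9/14) = 469/9.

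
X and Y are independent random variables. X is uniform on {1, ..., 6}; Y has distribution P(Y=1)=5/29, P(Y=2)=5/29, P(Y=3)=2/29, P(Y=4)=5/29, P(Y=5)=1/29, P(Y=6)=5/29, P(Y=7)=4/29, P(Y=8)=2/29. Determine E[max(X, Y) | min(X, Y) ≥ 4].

P(min(X, Y) ≥ 4) = 17/58.
Summing max(X,Y)·P(x,y) over outcomes with min(X, Y) ≥ 4 gives 313/174.
E[max(X, Y) | min(X, Y) ≥ 4] = (313/174) / (17/58) = 313/51.

313/51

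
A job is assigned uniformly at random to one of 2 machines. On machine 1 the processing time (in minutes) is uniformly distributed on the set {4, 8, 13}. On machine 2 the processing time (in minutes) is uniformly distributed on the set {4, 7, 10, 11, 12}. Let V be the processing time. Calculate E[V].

257/30

E[V | machine 1] = (4+8+13)/3 = 25/3.
E[V | machine 2] = (4+7+10+11+12)/5 = 44/5.
By the law of total expectation,
E[V] = (1/2)·(25/3) + (1/2)·(44/5) = 257/30.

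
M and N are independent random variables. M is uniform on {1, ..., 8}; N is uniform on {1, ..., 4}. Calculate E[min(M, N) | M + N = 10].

3

Outcomes with M + N = 10: (6,4), (7,3), (8,2), each with probability 1/32.
E[min(M, N) | M + N = 10] = (4 + 3 + 2) / 3 = 3.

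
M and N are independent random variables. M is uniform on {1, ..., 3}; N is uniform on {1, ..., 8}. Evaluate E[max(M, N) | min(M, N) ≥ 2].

71/14

P(min(M, N) ≥ 2) = 7/12.
Summing max(M,N)·P(x,y) over outcomes with min(M, N) ≥ 2 gives 71/24.
E[max(M, N) | min(M, N) ≥ 2] = (71/24) / (7/12) = 71/14.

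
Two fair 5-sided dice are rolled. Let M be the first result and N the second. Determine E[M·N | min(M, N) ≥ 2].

49/4

P(min(M, N) ≥ 2) = 16/25.
Summing MN·P(x,y) over outcomes with min(M, N) ≥ 2 gives 196/25.
E[M·N | min(M, N) ≥ 2] = (196/25) / (16/25) = 49/4.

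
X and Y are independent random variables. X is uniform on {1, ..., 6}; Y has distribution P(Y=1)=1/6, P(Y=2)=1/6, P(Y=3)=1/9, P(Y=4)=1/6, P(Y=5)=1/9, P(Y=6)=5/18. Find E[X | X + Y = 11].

P(X + Y = 11) = 7/108.
Summing X·P(x,y) over outcomes with X + Y = 11 gives 37/108.
E[X | X + Y = 11] = (37/108) / (7/108) = 37/7.

37/7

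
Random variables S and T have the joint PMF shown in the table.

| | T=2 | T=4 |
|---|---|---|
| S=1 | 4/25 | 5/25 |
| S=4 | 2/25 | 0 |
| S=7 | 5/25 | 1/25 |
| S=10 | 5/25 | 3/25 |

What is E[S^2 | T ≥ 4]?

P(T ≥ 4) = 9/25.
Summing S^2·P(S=x,T=y) over the conditioning event gives 354/25.
E[S^2 | T ≥ 4] = (354/25) / (9/25) = 118/3.

118/3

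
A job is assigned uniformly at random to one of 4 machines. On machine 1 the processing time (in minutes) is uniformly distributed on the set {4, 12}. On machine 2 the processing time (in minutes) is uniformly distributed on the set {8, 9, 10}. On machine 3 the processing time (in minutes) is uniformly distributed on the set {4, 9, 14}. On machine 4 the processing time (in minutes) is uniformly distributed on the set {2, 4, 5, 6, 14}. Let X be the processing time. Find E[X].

161/20

E[X | machine 1] = (4+12)/2 = 8.
E[X | machine 2] = (8+9+10)/3 = 9.
E[X | machine 3] = (4+9+14)/3 = 9.
E[X | machine 4] = (2+4+5+6+14)/5 = 31/5.
E[X] = (1/4)·(8) + (1/4)·(9) + (1/4)·(9) + (1/4)·(31/5) = 161/20.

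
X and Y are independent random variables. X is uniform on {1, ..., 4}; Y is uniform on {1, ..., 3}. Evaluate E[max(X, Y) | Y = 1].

5/2

P(Y = 1) = 1/3.
Summing max(X,Y)·P(x,y) over outcomes with Y = 1 gives 5/6.
E[max(X, Y) | Y = 1] = (5/6) / (1/3) = 5/2.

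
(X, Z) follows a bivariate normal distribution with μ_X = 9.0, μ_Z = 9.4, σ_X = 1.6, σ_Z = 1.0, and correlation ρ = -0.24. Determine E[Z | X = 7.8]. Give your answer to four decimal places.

The regression of Z on X has slope ρ·σ_Z/σ_X and passes through (μ_X, μ_Z).
E[Z | X=7.8] = 9.4 + (-0.24)·(1.0/1.6)·(7.8 − (9.0)) = 9.4 + (-0.15)·(-1.2) = 9.5800.

9.5800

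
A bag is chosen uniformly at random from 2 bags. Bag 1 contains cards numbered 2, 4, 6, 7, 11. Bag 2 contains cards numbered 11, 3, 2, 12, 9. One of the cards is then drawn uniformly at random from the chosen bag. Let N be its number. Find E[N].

E[N | bag 1] = (2+4+6+7+11)/5 = 6.
E[N | bag 2] = (11+3+2+12+9)/5 = 37/5.
E[N] = (1/2)·(6) + (1/2)·(37/5) = 67/10.

67/10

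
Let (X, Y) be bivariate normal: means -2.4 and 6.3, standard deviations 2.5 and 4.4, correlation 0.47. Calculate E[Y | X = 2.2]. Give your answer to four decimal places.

10.1051

E[Y | X=x] = μ_Y + ρ(σ_Y/σ_X)(x − μ_X) for jointly normal variables.
E[Y | X=2.2] = 6.3 + (0.47)·(4.4/2.5)·(2.2 − (-2.4)) = 6.3 + (0.8272)·(4.6) = 10.1051.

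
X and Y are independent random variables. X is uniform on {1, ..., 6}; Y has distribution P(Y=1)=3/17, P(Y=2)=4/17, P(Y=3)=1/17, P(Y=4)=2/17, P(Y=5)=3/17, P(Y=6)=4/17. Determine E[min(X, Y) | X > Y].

87/41

P(X > Y) = 41/102.
Summing min(X,Y)·P(x,y) over outcomes with X > Y gives 29/34.
E[min(X, Y) | X > Y] = (29/34) / (41/102) = 87/41.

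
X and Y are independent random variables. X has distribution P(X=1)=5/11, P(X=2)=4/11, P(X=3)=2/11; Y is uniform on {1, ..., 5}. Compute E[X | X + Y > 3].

77/41

P(X + Y > 3) = 41/55.
Summing X·P(x,y) over outcomes with X + Y > 3 gives 7/5.
E[X | X + Y > 3] = (7/5) / (41/55) = 77/41.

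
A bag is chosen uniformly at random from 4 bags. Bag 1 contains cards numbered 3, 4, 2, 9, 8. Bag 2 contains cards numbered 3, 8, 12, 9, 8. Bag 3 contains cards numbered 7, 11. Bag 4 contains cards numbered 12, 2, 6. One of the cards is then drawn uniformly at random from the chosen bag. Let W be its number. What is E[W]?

433/60

E[W | bag 1] = (3+4+2+9+8)/5 = 26/5.
E[W | bag 2] = (3+8+12+9+8)/5 = 8.
E[W | bag 3] = (7+11)/2 = 9.
E[W | bag 4] = (12+2+6)/3 = 20/3.
By the law of total expectation,
E[W] = (1/4)·(26/5) + (1/4)·(8) + (1/4)·(9) + (1/4)·(20/3) = 433/60.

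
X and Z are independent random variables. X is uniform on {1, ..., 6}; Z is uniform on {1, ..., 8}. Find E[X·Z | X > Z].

P(X > Z) = 5/16.
Summing XZ·P(x,y) over outcomes with X > Z gives 175/48.
E[X·Z | X > Z] = (175/48) / (5/16) = 35/3.

35/3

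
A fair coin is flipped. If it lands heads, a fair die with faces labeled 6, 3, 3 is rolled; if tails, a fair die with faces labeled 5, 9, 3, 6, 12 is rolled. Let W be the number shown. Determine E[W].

E[W | heads] = (6+3+3)/3 = 4.
E[W | tails] = (5+9+3+6+12)/5 = 7.
E[W] = (1/2)·(4) + (1/2)·(7) = 11/2.

11/2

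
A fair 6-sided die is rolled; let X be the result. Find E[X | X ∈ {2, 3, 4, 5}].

P(X ∈ {2, 3, 4, 5}) = 2/3.
Σ over the event: 2·1/6 + 3·1/6 + 4·1/6 + 5·1/6 = 7/3.
E[X | X ∈ {2, 3, 4, 5}] = (7/3) / (2/3) = 7/2.

7/2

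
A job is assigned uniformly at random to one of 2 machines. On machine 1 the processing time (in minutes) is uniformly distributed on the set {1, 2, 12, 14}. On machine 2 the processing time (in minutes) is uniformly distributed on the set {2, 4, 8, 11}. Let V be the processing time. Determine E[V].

27/4

E[V | machine 1] = (1+2+12+14)/4 = 29/4.
E[V | machine 2] = (2+4+8+11)/4 = 25/4.
E[V] = (1/2)·(29/4) + (1/2)·(25/4) = 27/4.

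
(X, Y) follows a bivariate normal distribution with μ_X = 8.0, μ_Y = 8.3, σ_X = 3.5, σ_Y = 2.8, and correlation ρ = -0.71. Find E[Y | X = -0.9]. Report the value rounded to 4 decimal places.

The regression of Y on X has slope ρ·σ_Y/σ_X and passes through (μ_X, μ_Y).
E[Y | X=-0.9] = 8.3 + (-0.71)·(2.8/3.5)·(-0.9 − (8.0)) = 8.3 + (-0.568)·(-8.9) = 13.3552.

13.3552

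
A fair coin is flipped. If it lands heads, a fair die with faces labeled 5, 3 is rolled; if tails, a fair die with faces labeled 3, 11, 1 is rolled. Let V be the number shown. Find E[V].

9/2

E[V | heads] = (5+3)/2 = 4.
E[V | tails] = (3+11+1)/3 = 5.
E[V] = (1/2)·(4) + (1/2)·(5) = 9/2.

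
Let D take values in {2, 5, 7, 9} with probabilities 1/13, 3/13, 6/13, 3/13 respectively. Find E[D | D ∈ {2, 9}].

P(D ∈ {2, 9}) = 4/13.
Σ over the event: 2·1/13 + 9·3/13 = 29/13.
E[D | D ∈ {2, 9}] = (29/13) / (4/13) = 29/4.

29/4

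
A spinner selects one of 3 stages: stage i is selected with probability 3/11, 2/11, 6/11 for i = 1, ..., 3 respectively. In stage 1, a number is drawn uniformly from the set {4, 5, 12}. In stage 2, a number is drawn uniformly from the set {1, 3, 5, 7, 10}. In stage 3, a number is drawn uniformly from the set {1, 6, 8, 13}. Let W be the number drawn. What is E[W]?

367/55

E[W | stage 1] = (4+5+12)/3 = 7.
E[W | stage 2] = (1+3+5+7+10)/5 = 26/5.
E[W | stage 3] = (1+6+8+13)/4 = 7.
E[W] = (3/11)·(7) + (2/11)·(26/5) + (6/11)·(7) = 367/55.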